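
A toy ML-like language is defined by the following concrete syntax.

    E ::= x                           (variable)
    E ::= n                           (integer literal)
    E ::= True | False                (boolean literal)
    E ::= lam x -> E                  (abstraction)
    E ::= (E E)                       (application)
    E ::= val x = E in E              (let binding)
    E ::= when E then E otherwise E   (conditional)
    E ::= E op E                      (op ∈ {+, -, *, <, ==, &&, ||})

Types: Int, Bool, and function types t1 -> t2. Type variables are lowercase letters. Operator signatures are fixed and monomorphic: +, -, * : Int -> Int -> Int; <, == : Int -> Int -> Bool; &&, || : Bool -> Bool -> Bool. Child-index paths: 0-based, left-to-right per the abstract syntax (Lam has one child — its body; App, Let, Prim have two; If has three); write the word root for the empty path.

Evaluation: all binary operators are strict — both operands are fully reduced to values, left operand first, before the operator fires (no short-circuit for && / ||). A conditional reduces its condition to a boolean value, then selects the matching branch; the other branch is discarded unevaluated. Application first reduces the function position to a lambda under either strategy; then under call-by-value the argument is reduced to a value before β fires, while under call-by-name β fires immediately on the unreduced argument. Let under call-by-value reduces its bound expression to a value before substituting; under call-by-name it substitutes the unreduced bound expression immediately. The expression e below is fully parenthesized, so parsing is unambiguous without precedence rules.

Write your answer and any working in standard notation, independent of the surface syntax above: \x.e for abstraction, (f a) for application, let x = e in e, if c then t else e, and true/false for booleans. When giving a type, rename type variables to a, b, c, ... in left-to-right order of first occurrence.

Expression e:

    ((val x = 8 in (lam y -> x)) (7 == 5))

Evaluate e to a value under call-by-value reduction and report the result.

Trace:
step 0: ((let x = 8 in (\y.x)) (7 == 5))
step 1: [let@0] ((\y.8) (7 == 5))
step 2: [delta@1] ((\y.8) false)
step 3: [beta@root] 8

Answer: 8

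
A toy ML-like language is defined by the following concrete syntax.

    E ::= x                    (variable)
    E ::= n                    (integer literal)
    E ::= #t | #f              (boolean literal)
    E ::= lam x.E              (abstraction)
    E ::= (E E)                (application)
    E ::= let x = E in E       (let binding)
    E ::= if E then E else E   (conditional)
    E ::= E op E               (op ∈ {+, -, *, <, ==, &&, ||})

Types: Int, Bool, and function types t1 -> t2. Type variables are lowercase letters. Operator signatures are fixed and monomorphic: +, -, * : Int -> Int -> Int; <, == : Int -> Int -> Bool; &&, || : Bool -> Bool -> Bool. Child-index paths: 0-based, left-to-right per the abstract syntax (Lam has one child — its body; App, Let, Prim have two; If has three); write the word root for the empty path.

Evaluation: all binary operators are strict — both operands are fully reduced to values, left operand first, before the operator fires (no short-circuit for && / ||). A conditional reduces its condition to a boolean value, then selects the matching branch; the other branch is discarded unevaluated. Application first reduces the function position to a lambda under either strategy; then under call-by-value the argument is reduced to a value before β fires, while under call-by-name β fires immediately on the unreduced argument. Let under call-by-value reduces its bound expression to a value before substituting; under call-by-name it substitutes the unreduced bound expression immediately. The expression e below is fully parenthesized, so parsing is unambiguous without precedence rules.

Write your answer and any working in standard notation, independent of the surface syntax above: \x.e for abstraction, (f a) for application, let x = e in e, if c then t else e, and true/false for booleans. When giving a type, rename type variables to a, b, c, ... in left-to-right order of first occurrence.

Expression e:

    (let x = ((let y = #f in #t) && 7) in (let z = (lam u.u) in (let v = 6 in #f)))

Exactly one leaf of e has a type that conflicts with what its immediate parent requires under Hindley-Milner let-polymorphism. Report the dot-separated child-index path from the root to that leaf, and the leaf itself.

Answer: 0.1 : 7

Working:
let y : Bool
  unify Bool ~ Bool
  unify Int ~ Bool
  FAIL: mismatch Int ~ Bool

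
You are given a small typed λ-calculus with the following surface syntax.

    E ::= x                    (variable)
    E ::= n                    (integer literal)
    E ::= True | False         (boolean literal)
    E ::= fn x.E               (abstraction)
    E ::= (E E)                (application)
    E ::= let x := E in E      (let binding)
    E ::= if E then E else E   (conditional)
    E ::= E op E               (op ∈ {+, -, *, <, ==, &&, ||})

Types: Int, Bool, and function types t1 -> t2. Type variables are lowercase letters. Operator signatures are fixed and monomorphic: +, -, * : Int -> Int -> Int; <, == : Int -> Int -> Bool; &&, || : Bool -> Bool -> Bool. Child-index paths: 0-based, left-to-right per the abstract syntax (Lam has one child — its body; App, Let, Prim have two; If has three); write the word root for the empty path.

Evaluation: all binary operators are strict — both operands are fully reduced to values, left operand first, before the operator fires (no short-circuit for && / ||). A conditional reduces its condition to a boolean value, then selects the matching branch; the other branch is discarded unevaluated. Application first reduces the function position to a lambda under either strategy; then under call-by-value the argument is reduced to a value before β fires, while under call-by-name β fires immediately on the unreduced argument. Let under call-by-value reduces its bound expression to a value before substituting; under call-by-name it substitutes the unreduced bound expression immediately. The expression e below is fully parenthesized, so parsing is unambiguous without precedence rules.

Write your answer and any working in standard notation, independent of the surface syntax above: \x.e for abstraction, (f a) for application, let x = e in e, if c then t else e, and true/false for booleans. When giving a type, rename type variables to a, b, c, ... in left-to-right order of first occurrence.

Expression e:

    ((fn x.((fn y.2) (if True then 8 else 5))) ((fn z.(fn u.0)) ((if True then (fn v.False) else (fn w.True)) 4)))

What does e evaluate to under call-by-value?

Trace:
step 0: ((\x.((\y.2) (if true then 8 else 5))) ((\z.(\u.0)) ((if true then (\v.false) else (\w.true)) 4)))
step 1: [if@1.1.0] ((\x.((\y.2) (if true then 8 else 5))) ((\z.(\u.0)) ((\v.false) 4)))
step 2: [beta@1.1] ((\x.((\y.2) (if true then 8 else 5))) ((\z.(\u.0)) false))
step 3: [beta@1] ((\x.((\y.2) (if true then 8 else 5))) (\u.0))
step 4: [beta@root] ((\y.2) (if true then 8 else 5))
step 5: [if@1] ((\y.2) 8)
step 6: [beta@root] 2

Answer: 2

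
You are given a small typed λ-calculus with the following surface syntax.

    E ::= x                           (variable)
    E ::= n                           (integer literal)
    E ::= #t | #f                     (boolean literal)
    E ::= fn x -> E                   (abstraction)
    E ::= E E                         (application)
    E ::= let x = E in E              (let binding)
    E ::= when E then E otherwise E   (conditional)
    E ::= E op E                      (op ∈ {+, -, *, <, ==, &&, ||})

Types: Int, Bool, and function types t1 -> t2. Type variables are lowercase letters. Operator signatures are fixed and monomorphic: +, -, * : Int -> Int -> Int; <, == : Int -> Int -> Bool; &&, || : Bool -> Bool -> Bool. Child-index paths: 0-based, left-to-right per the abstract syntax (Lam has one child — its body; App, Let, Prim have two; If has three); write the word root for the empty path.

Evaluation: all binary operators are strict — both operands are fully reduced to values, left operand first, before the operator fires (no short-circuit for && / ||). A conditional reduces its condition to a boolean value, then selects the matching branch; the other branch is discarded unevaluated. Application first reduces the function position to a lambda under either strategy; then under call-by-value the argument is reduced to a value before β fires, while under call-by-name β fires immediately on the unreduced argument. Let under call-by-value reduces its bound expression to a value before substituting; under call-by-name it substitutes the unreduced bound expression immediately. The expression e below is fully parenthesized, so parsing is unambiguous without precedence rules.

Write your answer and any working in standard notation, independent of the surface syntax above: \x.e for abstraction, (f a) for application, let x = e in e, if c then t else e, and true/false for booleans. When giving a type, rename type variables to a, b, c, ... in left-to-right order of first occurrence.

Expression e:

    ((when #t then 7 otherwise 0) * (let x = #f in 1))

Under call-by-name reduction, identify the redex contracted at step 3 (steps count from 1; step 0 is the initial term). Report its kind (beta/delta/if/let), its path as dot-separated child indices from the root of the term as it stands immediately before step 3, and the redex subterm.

Answer: delta at root : (7 * 1)

Working:
step 0: ((if true then 7 else 0) * (let x = false in 1))
step 1: [if@0] (7 * (let x = false in 1))
step 2: [let@1] (7 * 1)
step 3: [delta@root] 7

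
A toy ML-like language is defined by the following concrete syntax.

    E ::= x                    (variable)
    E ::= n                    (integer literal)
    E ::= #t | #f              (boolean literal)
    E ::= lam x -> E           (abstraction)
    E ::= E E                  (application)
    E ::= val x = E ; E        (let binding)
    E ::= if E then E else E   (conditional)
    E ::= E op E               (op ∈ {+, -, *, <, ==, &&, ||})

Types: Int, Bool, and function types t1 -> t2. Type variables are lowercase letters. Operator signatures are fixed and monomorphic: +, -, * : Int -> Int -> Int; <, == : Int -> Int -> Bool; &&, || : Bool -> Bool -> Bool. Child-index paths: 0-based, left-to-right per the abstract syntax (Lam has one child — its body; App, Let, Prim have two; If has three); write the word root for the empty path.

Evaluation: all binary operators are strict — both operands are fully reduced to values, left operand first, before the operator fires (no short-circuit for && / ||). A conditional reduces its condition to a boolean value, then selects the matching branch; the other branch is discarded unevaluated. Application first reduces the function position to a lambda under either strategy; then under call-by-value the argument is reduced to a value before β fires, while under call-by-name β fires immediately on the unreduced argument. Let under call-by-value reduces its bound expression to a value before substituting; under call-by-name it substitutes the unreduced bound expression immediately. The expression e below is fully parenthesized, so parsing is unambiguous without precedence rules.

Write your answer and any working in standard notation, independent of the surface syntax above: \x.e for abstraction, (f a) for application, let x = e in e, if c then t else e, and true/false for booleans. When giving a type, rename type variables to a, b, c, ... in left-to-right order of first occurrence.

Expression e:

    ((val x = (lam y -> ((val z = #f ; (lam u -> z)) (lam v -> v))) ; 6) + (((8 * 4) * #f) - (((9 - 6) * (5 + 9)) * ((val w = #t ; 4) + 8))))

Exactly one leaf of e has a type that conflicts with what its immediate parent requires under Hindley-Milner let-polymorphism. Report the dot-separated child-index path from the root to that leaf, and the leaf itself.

Trace:
let z : Bool
z : Bool
\u._ : b -> Bool
v : c
\v._ : c -> c
  unify b -> Bool ~ (c -> c) -> d
  unify b ~ c -> c
  unify Bool ~ d
_ _ : Bool
\y._ : a -> Bool
let x : forall. a -> Bool
  unify Int ~ Int
  unify Int ~ Int
  unify Int ~ Int
  unify Int ~ Int
  unify Bool ~ Int
  FAIL: mismatch Bool ~ Int

Answer: 1.0.1 : false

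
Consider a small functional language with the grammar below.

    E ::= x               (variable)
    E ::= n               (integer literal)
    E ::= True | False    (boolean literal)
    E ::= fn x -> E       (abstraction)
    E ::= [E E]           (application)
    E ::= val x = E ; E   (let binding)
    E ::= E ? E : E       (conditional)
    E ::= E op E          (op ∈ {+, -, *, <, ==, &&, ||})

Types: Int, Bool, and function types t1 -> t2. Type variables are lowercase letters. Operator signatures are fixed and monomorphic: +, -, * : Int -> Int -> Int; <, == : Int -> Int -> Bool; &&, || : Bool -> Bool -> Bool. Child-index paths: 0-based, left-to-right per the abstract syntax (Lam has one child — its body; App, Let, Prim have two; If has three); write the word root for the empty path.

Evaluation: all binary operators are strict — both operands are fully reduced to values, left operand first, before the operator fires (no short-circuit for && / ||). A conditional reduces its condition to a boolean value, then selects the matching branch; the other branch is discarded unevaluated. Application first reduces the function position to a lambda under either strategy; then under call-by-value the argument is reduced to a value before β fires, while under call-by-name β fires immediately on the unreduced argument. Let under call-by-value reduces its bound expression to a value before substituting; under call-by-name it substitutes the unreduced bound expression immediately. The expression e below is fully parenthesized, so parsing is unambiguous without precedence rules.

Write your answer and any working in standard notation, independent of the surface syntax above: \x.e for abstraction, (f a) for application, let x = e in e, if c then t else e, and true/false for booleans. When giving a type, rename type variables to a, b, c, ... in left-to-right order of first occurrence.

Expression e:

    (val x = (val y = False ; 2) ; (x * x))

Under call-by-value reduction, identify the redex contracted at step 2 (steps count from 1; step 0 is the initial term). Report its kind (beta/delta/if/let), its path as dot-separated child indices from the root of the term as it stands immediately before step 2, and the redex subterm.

Answer: let at root : (let x = 2 in (x * x))

Working:
step 0: (let x = (let y = false in 2) in (x * x))
step 1: [let@0] (let x = 2 in (x * x))
step 2: [let@root] (2 * 2)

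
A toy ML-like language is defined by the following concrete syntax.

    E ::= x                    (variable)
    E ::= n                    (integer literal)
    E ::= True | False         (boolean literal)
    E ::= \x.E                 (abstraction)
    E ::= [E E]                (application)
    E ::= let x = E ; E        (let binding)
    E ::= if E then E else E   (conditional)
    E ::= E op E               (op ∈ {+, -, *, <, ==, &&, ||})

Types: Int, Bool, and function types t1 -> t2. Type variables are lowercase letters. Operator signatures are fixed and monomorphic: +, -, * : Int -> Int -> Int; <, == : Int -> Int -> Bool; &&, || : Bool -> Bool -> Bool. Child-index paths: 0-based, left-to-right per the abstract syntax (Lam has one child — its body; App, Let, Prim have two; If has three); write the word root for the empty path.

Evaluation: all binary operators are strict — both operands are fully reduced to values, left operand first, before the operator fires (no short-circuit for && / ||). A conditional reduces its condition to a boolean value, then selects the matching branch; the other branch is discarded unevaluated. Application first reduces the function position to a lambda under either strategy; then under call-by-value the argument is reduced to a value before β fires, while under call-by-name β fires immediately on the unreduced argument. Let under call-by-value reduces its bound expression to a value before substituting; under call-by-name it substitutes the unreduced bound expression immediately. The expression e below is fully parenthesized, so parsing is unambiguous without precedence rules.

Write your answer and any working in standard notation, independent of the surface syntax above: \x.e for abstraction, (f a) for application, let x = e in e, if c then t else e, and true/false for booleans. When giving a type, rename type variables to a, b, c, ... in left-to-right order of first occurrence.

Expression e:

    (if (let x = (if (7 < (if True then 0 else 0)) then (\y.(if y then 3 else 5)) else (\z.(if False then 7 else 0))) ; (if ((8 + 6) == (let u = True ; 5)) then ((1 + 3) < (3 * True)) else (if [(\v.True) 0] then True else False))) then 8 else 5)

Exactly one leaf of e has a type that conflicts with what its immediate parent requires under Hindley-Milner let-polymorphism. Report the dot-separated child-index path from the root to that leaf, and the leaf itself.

Working:
  unify Int ~ Int
  unify Bool ~ Bool
  unify Int ~ Int
  unify Int ~ Int
  unify Bool ~ Bool
y : a
  unify a ~ Bool
  unify Int ~ Int
\y._ : Bool -> Int
  unify Bool ~ Bool
  unify Int ~ Int
\z._ : b -> Int
  unify Bool -> Int ~ b -> Int
  unify Bool ~ b
  unify Int ~ Int
let x : Bool -> Int
  unify Int ~ Int
  unify Int ~ Int
  unify Int ~ Int
let u : Bool
  unify Int ~ Int
  unify Bool ~ Bool
  unify Int ~ Int
  unify Int ~ Int
  unify Int ~ Int
  unify Int ~ Int
  unify Bool ~ Int
  FAIL: mismatch Bool ~ Int

Answer: 0.1.1.1.1 : true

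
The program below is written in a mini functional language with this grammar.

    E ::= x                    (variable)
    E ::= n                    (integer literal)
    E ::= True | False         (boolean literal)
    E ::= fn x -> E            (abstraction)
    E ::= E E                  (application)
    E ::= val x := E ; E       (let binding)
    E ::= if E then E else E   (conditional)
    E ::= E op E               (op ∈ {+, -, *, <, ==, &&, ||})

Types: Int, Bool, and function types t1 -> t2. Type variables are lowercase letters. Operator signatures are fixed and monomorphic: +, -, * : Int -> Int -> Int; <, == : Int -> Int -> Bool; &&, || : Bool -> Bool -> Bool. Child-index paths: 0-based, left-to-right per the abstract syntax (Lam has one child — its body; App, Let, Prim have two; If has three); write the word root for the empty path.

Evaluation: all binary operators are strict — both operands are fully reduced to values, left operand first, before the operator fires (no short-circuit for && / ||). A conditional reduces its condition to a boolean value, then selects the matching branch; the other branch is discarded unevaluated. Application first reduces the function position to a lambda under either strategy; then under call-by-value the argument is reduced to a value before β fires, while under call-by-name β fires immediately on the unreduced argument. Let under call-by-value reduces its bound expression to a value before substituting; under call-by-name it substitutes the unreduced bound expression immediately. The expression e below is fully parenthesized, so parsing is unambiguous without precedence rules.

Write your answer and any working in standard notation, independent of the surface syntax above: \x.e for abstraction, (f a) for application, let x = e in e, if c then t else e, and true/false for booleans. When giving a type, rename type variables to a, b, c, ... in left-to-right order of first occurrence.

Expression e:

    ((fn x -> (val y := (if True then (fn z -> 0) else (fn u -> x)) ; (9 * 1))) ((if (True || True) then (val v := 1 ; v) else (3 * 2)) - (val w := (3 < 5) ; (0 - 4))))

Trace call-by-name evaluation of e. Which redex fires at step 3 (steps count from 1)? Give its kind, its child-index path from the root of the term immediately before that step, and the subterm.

Answer: delta at root : (9 * 1)

Trace:
step 0: ((\x.(let y = (if true then (\z.0) else (\u.x)) in (9 * 1))) ((if (true || true) then (let v = 1 in v) else (3 * 2)) - (let w = (3 < 5) in (0 - 4))))
step 1: [beta@root] (let y = (if true then (\z.0) else (\u.((if (true || true) then (let v = 1 in v) else (3 * 2)) - (let w = (3 < 5) in (0 - 4))))) in (9 * 1))
step 2: [let@root] (9 * 1)
step 3: [delta@root] 9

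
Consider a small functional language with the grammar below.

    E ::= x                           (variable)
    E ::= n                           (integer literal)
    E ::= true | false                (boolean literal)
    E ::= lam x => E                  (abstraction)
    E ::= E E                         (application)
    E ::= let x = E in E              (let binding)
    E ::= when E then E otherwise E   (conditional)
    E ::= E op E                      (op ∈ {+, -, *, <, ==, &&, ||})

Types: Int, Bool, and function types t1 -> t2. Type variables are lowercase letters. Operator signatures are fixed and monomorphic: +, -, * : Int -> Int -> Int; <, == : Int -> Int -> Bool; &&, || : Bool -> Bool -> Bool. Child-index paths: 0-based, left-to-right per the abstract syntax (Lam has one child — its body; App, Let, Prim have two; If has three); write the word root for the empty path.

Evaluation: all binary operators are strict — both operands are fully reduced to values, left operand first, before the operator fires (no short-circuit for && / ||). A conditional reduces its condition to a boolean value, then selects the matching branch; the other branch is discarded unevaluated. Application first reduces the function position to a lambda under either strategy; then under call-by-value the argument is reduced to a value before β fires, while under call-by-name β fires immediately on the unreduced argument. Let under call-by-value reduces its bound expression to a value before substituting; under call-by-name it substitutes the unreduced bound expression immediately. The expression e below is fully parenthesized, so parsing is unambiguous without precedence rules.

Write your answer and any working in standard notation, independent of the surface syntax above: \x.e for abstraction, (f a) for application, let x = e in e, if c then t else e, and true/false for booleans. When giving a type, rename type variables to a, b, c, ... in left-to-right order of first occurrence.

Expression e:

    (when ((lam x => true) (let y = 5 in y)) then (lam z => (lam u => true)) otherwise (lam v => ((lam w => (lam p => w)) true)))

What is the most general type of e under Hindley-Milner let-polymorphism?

Working:
\x._ : a -> Bool
let y : Int
y : Int
  unify a -> Bool ~ Int -> b
  unify a ~ Int
  unify Bool ~ b
_ _ : Bool
  unify Bool ~ Bool
\u._ : d -> Bool
\z._ : c -> d -> Bool
w : f
\p._ : g -> f
\w._ : f -> g -> f
  unify f -> g -> f ~ Bool -> h
  unify f ~ Bool
  unify g -> Bool ~ h
_ _ : g -> Bool
\v._ : e -> g -> Bool
  unify c -> d -> Bool ~ e -> g -> Bool
  unify c ~ e
  unify d -> Bool ~ g -> Bool
  unify d ~ g
  unify Bool ~ Bool

Answer: a -> b -> Bool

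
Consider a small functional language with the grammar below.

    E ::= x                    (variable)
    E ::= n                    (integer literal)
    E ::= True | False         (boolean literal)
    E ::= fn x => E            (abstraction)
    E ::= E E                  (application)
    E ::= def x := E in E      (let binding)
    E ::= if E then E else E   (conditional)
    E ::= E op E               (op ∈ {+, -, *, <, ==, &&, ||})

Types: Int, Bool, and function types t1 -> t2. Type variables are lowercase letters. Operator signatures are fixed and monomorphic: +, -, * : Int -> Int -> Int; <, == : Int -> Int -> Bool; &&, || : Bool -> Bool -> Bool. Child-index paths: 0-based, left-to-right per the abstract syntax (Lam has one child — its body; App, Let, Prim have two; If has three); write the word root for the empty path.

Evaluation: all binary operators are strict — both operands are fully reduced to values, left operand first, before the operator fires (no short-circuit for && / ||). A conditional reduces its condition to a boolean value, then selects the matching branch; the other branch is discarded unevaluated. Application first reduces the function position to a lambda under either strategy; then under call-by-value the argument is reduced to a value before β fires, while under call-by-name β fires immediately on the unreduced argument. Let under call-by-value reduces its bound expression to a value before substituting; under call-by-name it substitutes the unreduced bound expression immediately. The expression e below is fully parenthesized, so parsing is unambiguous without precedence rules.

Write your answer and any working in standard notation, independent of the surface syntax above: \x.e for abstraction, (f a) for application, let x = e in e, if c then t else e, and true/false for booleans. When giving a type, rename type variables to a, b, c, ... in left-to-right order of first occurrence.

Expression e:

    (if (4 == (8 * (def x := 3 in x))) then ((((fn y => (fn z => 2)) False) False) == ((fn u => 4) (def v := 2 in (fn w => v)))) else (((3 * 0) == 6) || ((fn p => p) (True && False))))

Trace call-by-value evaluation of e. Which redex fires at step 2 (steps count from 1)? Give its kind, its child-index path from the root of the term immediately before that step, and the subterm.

Trace:
step 0: (if (4 == (8 * (let x = 3 in x))) then ((((\y.(\z.2)) false) false) == ((\u.4) (let v = 2 in (\w.v)))) else (((3 * 0) == 6) || ((\p.p) (true && false))))
step 1: [let@0.1.1] (if (4 == (8 * 3)) then ((((\y.(\z.2)) false) false) == ((\u.4) (let v = 2 in (\w.v)))) else (((3 * 0) == 6) || ((\p.p) (true && false))))
step 2: [delta@0.1] (if (4 == 24) then ((((\y.(\z.2)) false) false) == ((\u.4) (let v = 2 in (\w.v)))) else (((3 * 0) == 6) || ((\p.p) (true && false))))

Answer: delta at 0.1 : (8 * 3)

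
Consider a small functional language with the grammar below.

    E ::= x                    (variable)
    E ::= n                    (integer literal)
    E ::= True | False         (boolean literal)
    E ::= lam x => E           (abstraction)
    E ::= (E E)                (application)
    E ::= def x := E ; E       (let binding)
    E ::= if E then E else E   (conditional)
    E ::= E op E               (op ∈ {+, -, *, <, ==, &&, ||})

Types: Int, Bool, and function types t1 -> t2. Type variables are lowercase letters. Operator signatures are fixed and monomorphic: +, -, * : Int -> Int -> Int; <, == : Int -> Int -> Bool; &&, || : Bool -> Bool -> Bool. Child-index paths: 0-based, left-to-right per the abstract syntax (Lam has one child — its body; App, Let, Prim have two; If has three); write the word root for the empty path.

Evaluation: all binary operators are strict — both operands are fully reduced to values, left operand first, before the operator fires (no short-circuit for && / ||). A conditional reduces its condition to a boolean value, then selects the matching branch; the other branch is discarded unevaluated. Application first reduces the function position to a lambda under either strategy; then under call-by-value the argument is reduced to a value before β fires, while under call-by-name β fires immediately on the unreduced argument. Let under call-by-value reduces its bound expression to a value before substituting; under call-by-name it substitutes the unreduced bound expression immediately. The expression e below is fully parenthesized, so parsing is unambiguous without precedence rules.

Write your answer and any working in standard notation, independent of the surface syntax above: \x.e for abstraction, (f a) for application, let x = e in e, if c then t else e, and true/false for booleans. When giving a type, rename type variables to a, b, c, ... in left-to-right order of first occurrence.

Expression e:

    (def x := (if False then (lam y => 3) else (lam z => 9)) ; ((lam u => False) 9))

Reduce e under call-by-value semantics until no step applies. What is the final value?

Answer: false

Derivation:
step 0: (let x = (if false then (\y.3) else (\z.9)) in ((\u.false) 9))
step 1: [if@0] (let x = (\z.9) in ((\u.false) 9))
step 2: [let@root] ((\u.false) 9)
step 3: [beta@root] false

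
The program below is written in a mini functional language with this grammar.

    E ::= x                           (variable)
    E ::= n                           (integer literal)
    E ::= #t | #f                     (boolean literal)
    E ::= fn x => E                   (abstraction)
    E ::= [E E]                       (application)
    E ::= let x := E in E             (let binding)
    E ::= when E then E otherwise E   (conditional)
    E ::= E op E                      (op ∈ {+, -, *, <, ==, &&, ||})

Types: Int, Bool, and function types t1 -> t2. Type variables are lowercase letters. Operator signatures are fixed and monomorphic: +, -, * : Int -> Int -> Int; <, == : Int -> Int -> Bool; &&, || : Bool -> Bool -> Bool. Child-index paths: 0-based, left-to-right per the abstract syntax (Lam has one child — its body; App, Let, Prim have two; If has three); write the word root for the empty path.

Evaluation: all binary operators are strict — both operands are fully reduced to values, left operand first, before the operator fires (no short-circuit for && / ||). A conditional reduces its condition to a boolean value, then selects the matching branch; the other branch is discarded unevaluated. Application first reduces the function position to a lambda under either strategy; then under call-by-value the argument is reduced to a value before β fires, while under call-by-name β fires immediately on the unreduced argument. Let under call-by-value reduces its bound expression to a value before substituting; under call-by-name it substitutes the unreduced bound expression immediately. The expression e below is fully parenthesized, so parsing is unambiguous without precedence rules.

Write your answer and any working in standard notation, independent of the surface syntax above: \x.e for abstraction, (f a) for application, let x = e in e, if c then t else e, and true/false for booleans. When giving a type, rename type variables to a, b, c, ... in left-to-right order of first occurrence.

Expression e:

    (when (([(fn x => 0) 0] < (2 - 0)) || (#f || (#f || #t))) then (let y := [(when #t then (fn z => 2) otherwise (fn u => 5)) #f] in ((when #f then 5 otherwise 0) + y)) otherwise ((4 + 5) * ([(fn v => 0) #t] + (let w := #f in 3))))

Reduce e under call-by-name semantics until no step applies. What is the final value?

Answer: 2

Trace:
step 0: (if ((((\x.0) 0) < (2 - 0)) || (false || (false || true))) then (let y = ((if true then (\z.2) else (\u.5)) false) in ((if false then 5 else 0) + y)) else ((4 + 5) * (((\v.0) true) + (let w = false in 3))))
step 1: [beta@0.0.0] (if ((0 < (2 - 0)) || (false || (false || true))) then (let y = ((if true then (\z.2) else (\u.5)) false) in ((if false then 5 else 0) + y)) else ((4 + 5) * (((\v.0) true) + (let w = false in 3))))
step 2: [delta@0.0.1] (if ((0 < 2) || (false || (false || true))) then (let y = ((if true then (\z.2) else (\u.5)) false) in ((if false then 5 else 0) + y)) else ((4 + 5) * (((\v.0) true) + (let w = false in 3))))
step 3: [delta@0.0] (if (true || (false || (false || true))) then (let y = ((if true then (\z.2) else (\u.5)) false) in ((if false then 5 else 0) + y)) else ((4 + 5) * (((\v.0) true) + (let w = false in 3))))
step 4: [delta@0.1.1] (if (true || (false || true)) then (let y = ((if true then (\z.2) else (\u.5)) false) in ((if false then 5 else 0) + y)) else ((4 + 5) * (((\v.0) true) + (let w = false in 3))))
step 5: [delta@0.1] (if (true || true) then (let y = ((if true then (\z.2) else (\u.5)) false) in ((if false then 5 else 0) + y)) else ((4 + 5) * (((\v.0) true) + (let w = false in 3))))
step 6: [delta@0] (if true then (let y = ((if true then (\z.2) else (\u.5)) false) in ((if false then 5 else 0) + y)) else ((4 + 5) * (((\v.0) true) + (let w = false in 3))))
step 7: [if@root] (let y = ((if true then (\z.2) else (\u.5)) false) in ((if false then 5 else 0) + y))
step 8: [let@root] ((if false then 5 else 0) + ((if true then (\z.2) else (\u.5)) false))
step 9: [if@0] (0 + ((if true then (\z.2) else (\u.5)) false))
step 10: [if@1.0] (0 + ((\z.2) false))
step 11: [beta@1] (0 + 2)
step 12: [delta@root] 2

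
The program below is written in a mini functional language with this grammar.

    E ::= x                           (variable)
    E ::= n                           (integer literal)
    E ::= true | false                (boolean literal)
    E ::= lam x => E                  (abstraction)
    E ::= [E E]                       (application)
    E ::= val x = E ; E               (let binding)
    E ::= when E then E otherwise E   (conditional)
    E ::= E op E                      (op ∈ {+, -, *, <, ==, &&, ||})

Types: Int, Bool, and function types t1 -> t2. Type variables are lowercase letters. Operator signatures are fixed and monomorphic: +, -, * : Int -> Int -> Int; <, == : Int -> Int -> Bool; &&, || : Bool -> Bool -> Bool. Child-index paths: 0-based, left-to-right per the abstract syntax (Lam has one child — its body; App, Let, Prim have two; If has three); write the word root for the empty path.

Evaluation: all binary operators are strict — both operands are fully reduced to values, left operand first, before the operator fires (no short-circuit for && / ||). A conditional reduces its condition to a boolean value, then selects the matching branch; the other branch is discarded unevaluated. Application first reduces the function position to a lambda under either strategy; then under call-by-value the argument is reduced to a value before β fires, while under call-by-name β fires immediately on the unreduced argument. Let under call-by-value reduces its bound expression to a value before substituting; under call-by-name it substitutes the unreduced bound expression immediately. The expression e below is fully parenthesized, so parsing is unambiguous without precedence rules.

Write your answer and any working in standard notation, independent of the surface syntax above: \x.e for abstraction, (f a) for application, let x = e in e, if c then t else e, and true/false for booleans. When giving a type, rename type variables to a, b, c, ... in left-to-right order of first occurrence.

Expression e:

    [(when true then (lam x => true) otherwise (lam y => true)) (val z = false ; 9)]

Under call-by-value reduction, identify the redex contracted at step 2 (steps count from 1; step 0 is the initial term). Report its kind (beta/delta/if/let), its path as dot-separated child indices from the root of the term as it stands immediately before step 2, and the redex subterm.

Answer: let at 1 : (let z = false in 9)

Derivation:
step 0: ((if true then (\x.true) else (\y.true)) (let z = false in 9))
step 1: [if@0] ((\x.true) (let z = false in 9))
step 2: [let@1] ((\x.true) 9)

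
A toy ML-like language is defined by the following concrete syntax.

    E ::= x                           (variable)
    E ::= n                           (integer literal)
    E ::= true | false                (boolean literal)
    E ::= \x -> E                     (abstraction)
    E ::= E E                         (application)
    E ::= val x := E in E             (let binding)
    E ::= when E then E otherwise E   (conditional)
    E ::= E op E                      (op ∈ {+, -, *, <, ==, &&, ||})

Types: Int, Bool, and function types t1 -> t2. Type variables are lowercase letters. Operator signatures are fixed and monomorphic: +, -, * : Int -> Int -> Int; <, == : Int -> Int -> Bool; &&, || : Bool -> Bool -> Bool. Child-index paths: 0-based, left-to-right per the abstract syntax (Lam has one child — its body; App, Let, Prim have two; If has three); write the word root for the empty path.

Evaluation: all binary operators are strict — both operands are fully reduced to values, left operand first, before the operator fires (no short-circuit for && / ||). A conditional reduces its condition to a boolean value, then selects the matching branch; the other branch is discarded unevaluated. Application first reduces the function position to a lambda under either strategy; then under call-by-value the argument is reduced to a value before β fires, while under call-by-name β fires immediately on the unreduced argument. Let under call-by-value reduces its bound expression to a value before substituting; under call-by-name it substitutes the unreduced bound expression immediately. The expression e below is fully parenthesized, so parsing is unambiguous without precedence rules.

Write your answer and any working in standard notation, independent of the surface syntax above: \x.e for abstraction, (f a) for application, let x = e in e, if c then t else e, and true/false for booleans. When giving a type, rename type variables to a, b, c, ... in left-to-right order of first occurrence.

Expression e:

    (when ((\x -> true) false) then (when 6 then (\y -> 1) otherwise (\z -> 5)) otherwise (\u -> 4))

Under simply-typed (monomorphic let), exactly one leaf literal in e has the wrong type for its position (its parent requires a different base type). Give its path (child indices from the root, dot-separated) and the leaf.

Derivation:
\x._ : a -> Bool
  unify a -> Bool ~ Bool -> b
  unify a ~ Bool
  unify Bool ~ b
_ _ : Bool
  unify Bool ~ Bool
  unify Int ~ Bool
  FAIL: mismatch Int ~ Bool

Answer: 1.0 : 6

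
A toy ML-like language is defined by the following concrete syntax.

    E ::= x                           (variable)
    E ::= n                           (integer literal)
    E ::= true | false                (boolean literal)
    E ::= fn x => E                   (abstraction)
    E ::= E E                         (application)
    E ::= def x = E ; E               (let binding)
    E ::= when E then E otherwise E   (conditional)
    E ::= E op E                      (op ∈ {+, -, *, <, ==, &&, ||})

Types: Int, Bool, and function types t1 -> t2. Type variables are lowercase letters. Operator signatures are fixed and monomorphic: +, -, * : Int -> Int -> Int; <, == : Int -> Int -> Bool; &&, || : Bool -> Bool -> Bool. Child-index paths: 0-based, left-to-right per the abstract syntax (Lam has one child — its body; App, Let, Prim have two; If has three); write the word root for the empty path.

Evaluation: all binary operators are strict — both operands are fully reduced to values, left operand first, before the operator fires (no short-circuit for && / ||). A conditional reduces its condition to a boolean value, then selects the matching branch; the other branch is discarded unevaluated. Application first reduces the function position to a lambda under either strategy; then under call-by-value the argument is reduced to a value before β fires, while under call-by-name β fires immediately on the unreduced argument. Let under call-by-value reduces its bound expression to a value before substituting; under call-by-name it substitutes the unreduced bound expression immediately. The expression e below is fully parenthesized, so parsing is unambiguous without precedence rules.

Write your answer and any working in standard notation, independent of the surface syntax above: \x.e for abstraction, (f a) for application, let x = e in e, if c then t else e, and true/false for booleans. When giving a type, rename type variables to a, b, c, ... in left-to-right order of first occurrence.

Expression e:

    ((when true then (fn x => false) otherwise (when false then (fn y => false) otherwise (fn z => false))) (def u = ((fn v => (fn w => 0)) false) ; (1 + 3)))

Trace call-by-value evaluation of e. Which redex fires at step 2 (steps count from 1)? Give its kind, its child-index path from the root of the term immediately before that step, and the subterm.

Working:
step 0: ((if true then (\x.false) else (if false then (\y.false) else (\z.false))) (let u = ((\v.(\w.0)) false) in (1 + 3)))
step 1: [if@0] ((\x.false) (let u = ((\v.(\w.0)) false) in (1 + 3)))
step 2: [beta@1.0] ((\x.false) (let u = (\w.0) in (1 + 3)))

Answer: beta at 1.0 : ((\v.(\w.0)) false)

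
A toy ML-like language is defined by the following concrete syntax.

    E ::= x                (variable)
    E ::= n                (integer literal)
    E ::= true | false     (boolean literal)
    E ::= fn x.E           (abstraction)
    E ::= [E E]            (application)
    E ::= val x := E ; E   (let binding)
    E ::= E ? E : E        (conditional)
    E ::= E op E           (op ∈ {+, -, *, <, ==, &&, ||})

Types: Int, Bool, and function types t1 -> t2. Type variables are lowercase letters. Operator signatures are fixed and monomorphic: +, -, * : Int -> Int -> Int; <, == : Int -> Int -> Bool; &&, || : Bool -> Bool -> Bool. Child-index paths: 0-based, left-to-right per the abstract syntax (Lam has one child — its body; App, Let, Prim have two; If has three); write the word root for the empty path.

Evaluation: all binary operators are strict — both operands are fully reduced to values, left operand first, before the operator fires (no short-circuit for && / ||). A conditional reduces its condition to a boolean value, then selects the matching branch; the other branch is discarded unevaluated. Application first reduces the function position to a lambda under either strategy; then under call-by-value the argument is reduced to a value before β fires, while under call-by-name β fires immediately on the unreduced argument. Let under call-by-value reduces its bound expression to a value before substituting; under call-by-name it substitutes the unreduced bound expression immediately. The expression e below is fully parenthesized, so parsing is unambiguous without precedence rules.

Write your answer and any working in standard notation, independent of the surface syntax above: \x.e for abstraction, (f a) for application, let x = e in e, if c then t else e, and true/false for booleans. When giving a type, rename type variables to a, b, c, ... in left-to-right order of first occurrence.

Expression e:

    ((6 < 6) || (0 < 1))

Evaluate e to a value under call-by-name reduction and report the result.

Answer: true

Working:
step 0: ((6 < 6) || (0 < 1))
step 1: [delta@0] (false || (0 < 1))
step 2: [delta@1] (false || true)
step 3: [delta@root] true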